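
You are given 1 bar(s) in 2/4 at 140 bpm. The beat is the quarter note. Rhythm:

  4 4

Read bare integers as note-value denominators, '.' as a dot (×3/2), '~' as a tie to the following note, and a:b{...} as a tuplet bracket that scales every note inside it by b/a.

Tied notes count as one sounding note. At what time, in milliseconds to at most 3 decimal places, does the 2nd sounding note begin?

1. 0.0ms @ 0 + 428.571ms (1)
2. 428.571ms @ 1 + 428.571ms (1)

note 2 onset = 1b = 428.571ms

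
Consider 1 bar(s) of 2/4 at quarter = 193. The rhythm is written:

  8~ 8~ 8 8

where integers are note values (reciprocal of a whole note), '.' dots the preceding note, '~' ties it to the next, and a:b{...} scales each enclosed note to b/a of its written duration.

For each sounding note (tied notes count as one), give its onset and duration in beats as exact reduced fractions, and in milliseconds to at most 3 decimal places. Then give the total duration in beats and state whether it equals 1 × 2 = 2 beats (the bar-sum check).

1) 0.0ms=0b +466.321ms=3/2b
2) 466.321ms=3/2b +155.44ms=1/2b
Σ=2b of 2 (193bpm 2/4) — PASS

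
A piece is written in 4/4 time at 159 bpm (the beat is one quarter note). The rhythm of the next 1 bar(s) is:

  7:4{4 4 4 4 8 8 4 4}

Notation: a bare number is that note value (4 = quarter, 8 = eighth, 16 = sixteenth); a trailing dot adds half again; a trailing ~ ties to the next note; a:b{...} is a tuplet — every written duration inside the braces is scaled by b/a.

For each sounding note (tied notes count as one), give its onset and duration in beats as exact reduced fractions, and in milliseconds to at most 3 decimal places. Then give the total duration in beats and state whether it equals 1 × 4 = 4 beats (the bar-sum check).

1) 0.0ms=0b +215.633ms=4/7b
2) 215.633ms=4/7b +215.633ms=4/7b
3) 431.267ms=8/7b +215.633ms=4/7b
4) 646.9ms=12/7b +215.633ms=4/7b
5) 862.534ms=16/7b +107.817ms=2/7b
6) 970.35ms=18/7b +107.817ms=2/7b
7) 1078.167ms=20/7b +215.633ms=4/7b
8) 1293.801ms=24/7b +215.633ms=4/7b
Σ=4b of 4 (159bpm 4/4) — PASS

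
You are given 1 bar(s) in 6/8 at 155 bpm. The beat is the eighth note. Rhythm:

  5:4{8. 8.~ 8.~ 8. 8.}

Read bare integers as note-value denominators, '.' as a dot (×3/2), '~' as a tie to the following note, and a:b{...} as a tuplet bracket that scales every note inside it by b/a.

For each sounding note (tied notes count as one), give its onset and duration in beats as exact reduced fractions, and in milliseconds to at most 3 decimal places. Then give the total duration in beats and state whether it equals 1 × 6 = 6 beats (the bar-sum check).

1) 0.0ms=0b +464.516ms=6/5b
2) 464.516ms=6/5b +1393.548ms=18/5b
3) 1858.065ms=24/5b +464.516ms=6/5b
Σ=6b of 6 (155bpm 6/8) — PASS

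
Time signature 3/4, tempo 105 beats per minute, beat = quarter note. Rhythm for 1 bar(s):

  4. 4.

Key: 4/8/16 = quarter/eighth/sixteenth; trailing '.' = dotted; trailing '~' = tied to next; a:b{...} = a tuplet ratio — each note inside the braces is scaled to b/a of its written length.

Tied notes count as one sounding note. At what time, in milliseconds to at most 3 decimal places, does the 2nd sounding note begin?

note 2 onset = 3/2b = 857.143ms

1. 0.0ms @ 0 + 857.143ms (3/2)
2. 857.143ms @ 3/2 + 857.143ms (3/2)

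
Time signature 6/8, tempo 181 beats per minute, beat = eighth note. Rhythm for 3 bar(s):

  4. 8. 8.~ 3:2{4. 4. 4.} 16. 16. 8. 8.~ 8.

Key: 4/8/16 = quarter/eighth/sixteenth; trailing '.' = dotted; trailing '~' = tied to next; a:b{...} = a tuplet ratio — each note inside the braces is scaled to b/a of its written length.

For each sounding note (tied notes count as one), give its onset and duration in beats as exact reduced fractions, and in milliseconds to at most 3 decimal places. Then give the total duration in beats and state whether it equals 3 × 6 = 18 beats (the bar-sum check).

1) 0.0ms=0b +994.475ms=3b
2) 994.475ms=3b +497.238ms=3/2b
3) 1491.713ms=9/2b +1160.221ms=7/2b
4) 2651.934ms=8b +662.983ms=2b
5) 3314.917ms=10b +662.983ms=2b
6) 3977.901ms=12b +248.619ms=3/4b
7) 4226.519ms=51/4b +248.619ms=3/4b
8) 4475.138ms=27/2b +497.238ms=3/2b
9) 4972.376ms=15b +994.475ms=3b
Σ=18b of 18 (181bpm 6/8) — PASS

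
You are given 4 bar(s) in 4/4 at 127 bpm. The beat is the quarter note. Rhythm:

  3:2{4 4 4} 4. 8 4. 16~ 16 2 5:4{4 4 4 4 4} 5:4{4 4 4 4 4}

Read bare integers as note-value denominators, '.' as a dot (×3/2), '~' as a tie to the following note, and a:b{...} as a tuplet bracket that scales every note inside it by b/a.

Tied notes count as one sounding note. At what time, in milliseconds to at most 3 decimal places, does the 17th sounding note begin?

note 17 onset = 72/5b = 6803.15ms

1. 0.0ms @ 0 + 314.961ms (2/3)
2. 314.961ms @ 2/3 + 314.961ms (2/3)
3. 629.921ms @ 4/3 + 314.961ms (2/3)
4. 944.882ms @ 2 + 708.661ms (3/2)
5. 1653.543ms @ 7/2 + 236.22ms (1/2)
6. 1889.764ms @ 4 + 708.661ms (3/2)
7. 2598.425ms @ 11/2 + 236.22ms (1/2)
8. 2834.646ms @ 6 + 944.882ms (2)
9. 3779.528ms @ 8 + 377.953ms (4/5)
10. 4157.48ms @ 44/5 + 377.953ms (4/5)
11. 4535.433ms @ 48/5 + 377.953ms (4/5)
12. 4913.386ms @ 52/5 + 377.953ms (4/5)
13. 5291.339ms @ 56/5 + 377.953ms (4/5)
14. 5669.291ms @ 12 + 377.953ms (4/5)
15. 6047.244ms @ 64/5 + 377.953ms (4/5)
16. 6425.197ms @ 68/5 + 377.953ms (4/5)
17. 6803.15ms @ 72/5 + 377.953ms (4/5)
18. 7181.102ms @ 76/5 + 377.953ms (4/5)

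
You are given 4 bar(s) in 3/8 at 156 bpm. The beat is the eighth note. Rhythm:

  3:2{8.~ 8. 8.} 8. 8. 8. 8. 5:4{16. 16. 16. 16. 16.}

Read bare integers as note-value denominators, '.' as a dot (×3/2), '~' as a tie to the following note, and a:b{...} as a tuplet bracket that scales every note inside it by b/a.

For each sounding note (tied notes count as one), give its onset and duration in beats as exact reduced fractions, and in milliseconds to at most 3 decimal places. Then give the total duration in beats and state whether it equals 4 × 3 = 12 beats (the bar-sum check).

1) 0.0ms=0b +769.231ms=2b
2) 769.231ms=2b +384.615ms=1b
3) 1153.846ms=3b +576.923ms=3/2b
4) 1730.769ms=9/2b +576.923ms=3/2b
5) 2307.692ms=6b +576.923ms=3/2b
6) 2884.615ms=15/2b +576.923ms=3/2b
7) 3461.538ms=9b +230.769ms=3/5b
8) 3692.308ms=48/5b +230.769ms=3/5b
9) 3923.077ms=51/5b +230.769ms=3/5b
10) 4153.846ms=54/5b +230.769ms=3/5b
11) 4384.615ms=57/5b +230.769ms=3/5b
Σ=12b of 12 (156bpm 3/8) — PASS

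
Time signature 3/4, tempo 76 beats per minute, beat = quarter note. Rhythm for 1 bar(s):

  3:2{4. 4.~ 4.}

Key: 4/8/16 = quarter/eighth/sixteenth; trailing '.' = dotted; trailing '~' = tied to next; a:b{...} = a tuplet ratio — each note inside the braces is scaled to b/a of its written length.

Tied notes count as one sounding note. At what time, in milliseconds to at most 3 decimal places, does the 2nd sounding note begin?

note 2 onset = 1b = 789.474ms

1. 0.0ms @ 0 + 789.474ms (1)
2. 789.474ms @ 1 + 1578.947ms (2)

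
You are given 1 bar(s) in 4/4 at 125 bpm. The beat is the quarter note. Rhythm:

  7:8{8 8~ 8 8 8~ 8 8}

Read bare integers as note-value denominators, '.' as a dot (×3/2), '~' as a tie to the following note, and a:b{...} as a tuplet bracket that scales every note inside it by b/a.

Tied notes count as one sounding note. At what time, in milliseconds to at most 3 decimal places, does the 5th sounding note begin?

note 5 onset = 24/7b = 1645.714ms

1. 0.0ms @ 0 + 274.286ms (4/7)
2. 274.286ms @ 4/7 + 548.571ms (8/7)
3. 822.857ms @ 12/7 + 274.286ms (4/7)
4. 1097.143ms @ 16/7 + 548.571ms (8/7)
5. 1645.714ms @ 24/7 + 274.286ms (4/7)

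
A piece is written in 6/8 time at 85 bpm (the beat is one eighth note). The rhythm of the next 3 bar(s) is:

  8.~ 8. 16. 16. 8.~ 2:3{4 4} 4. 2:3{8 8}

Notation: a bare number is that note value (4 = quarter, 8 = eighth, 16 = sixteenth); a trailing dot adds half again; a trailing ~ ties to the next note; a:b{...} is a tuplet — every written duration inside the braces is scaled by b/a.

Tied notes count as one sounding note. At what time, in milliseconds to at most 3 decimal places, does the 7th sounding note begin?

note 7 onset = 15b = 10588.235ms

1. 0.0ms @ 0 + 2117.647ms (3)
2. 2117.647ms @ 3 + 529.412ms (3/4)
3. 2647.059ms @ 15/4 + 529.412ms (3/4)
4. 3176.471ms @ 9/2 + 3176.471ms (9/2)
5. 6352.941ms @ 9 + 2117.647ms (3)
6. 8470.588ms @ 12 + 2117.647ms (3)
7. 10588.235ms @ 15 + 1058.824ms (3/2)
8. 11647.059ms @ 33/2 + 1058.824ms (3/2)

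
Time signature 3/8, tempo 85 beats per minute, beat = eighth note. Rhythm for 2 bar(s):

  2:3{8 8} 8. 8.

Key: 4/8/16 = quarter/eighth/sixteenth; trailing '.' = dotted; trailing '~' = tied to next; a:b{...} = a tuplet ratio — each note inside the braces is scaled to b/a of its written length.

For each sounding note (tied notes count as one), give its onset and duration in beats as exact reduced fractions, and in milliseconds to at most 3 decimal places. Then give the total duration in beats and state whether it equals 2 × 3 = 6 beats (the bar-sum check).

1) 0.0ms=0b +1058.824ms=3/2b
2) 1058.824ms=3/2b +1058.824ms=3/2b
3) 2117.647ms=3b +1058.824ms=3/2b
4) 3176.471ms=9/2b +1058.824ms=3/2b
Σ=6b of 6 (85bpm 3/8) — PASS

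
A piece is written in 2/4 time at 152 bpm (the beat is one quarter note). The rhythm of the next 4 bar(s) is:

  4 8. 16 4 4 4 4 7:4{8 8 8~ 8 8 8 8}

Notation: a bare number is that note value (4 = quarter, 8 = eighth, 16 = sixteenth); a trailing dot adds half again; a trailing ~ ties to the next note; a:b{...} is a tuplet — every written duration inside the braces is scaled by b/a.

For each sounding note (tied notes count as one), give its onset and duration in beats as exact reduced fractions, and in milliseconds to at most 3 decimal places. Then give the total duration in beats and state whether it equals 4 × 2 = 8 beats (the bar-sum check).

1) 0.0ms=0b +394.737ms=1b
2) 394.737ms=1b +296.053ms=3/4b
3) 690.789ms=7/4b +98.684ms=1/4b
4) 789.474ms=2b +394.737ms=1b
5) 1184.211ms=3b +394.737ms=1b
6) 1578.947ms=4b +394.737ms=1b
7) 1973.684ms=5b +394.737ms=1b
8) 2368.421ms=6b +112.782ms=2/7b
9) 2481.203ms=44/7b +112.782ms=2/7b
10) 2593.985ms=46/7b +225.564ms=4/7b
11) 2819.549ms=50/7b +112.782ms=2/7b
12) 2932.331ms=52/7b +112.782ms=2/7b
13) 3045.113ms=54/7b +112.782ms=2/7b
Σ=8b of 8 (152bpm 2/4) — PASS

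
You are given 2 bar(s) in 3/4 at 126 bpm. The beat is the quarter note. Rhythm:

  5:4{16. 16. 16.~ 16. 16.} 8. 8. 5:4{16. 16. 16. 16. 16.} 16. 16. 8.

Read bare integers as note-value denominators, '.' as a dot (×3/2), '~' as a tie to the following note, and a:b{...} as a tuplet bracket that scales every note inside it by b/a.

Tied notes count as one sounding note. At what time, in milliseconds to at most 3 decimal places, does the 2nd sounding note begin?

note 2 onset = 3/10b = 142.857ms

1. 0.0ms @ 0 + 142.857ms (3/10)
2. 142.857ms @ 3/10 + 142.857ms (3/10)
3. 285.714ms @ 3/5 + 285.714ms (3/5)
4. 571.429ms @ 6/5 + 142.857ms (3/10)
5. 714.286ms @ 3/2 + 357.143ms (3/4)
6. 1071.429ms @ 9/4 + 357.143ms (3/4)
7. 1428.571ms @ 3 + 142.857ms (3/10)
8. 1571.429ms @ 33/10 + 142.857ms (3/10)
9. 1714.286ms @ 18/5 + 142.857ms (3/10)
10. 1857.143ms @ 39/10 + 142.857ms (3/10)
11. 2000.0ms @ 21/5 + 142.857ms (3/10)
12. 2142.857ms @ 9/2 + 178.571ms (3/8)
13. 2321.429ms @ 39/8 + 178.571ms (3/8)
14. 2500.0ms @ 21/4 + 357.143ms (3/4)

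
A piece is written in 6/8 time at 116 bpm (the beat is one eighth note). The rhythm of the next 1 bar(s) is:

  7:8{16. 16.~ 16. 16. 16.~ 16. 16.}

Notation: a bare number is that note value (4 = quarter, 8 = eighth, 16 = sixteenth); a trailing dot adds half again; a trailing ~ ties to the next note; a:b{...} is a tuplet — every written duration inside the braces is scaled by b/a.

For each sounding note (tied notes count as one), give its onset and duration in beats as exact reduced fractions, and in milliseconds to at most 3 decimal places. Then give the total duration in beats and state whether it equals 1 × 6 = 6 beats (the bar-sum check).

1) 0.0ms=0b +443.35ms=6/7b
2) 443.35ms=6/7b +886.7ms=12/7b
3) 1330.049ms=18/7b +443.35ms=6/7b
4) 1773.399ms=24/7b +886.7ms=12/7b
5) 2660.099ms=36/7b +443.35ms=6/7b
Σ=6b of 6 (116bpm 6/8) — PASS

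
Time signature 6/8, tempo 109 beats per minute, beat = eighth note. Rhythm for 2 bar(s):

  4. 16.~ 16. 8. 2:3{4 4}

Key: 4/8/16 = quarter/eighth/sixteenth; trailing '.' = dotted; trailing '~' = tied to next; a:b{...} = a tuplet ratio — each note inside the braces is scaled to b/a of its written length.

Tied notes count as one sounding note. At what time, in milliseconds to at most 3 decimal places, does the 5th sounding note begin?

note 5 onset = 9b = 4954.128ms

1. 0.0ms @ 0 + 1651.376ms (3)
2. 1651.376ms @ 3 + 825.688ms (3/2)
3. 2477.064ms @ 9/2 + 825.688ms (3/2)
4. 3302.752ms @ 6 + 1651.376ms (3)
5. 4954.128ms @ 9 + 1651.376ms (3)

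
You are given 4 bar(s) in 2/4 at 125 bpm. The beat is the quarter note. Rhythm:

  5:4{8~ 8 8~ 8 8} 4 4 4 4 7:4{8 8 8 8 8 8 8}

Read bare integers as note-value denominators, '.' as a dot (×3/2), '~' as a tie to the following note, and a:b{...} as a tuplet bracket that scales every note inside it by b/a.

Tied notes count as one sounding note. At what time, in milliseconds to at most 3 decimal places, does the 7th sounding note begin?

1. 0.0ms @ 0 + 384.0ms (4/5)
2. 384.0ms @ 4/5 + 384.0ms (4/5)
3. 768.0ms @ 8/5 + 192.0ms (2/5)
4. 960.0ms @ 2 + 480.0ms (1)
5. 1440.0ms @ 3 + 480.0ms (1)
6. 1920.0ms @ 4 + 480.0ms (1)
7. 2400.0ms @ 5 + 480.0ms (1)
8. 2880.0ms @ 6 + 137.143ms (2/7)
9. 3017.143ms @ 44/7 + 137.143ms (2/7)
10. 3154.286ms @ 46/7 + 137.143ms (2/7)
11. 3291.429ms @ 48/7 + 137.143ms (2/7)
12. 3428.571ms @ 50/7 + 137.143ms (2/7)
13. 3565.714ms @ 52/7 + 137.143ms (2/7)
14. 3702.857ms @ 54/7 + 137.143ms (2/7)

note 7 onset = 5b = 2400.0ms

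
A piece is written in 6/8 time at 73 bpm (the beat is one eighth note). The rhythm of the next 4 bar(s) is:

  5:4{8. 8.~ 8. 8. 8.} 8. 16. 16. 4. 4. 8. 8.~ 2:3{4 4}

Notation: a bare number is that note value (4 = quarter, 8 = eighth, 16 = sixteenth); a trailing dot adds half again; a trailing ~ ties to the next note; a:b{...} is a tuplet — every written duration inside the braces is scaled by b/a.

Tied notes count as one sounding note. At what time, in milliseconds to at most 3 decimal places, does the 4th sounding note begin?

note 4 onset = 24/5b = 3945.205ms

1. 0.0ms @ 0 + 986.301ms (6/5)
2. 986.301ms @ 6/5 + 1972.603ms (12/5)
3. 2958.904ms @ 18/5 + 986.301ms (6/5)
4. 3945.205ms @ 24/5 + 986.301ms (6/5)
5. 4931.507ms @ 6 + 1232.877ms (3/2)
6. 6164.384ms @ 15/2 + 616.438ms (3/4)
7. 6780.822ms @ 33/4 + 616.438ms (3/4)
8. 7397.26ms @ 9 + 2465.753ms (3)
9. 9863.014ms @ 12 + 2465.753ms (3)
10. 12328.767ms @ 15 + 1232.877ms (3/2)
11. 13561.644ms @ 33/2 + 3698.63ms (9/2)
12. 17260.274ms @ 21 + 2465.753ms (3)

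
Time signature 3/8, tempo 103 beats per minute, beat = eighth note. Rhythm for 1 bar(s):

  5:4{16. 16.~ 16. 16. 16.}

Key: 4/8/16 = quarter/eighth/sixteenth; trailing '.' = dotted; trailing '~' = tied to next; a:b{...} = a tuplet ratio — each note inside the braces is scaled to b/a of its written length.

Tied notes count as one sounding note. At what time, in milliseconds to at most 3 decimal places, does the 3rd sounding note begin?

note 3 onset = 9/5b = 1048.544ms

1. 0.0ms @ 0 + 349.515ms (3/5)
2. 349.515ms @ 3/5 + 699.029ms (6/5)
3. 1048.544ms @ 9/5 + 349.515ms (3/5)
4. 1398.058ms @ 12/5 + 349.515ms (3/5)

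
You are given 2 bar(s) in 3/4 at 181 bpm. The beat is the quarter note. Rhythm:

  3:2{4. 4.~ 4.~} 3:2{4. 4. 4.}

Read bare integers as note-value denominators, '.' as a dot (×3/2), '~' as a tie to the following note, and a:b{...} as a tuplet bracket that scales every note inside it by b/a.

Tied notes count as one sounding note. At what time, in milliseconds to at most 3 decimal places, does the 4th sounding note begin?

1. 0.0ms @ 0 + 331.492ms (1)
2. 331.492ms @ 1 + 994.475ms (3)
3. 1325.967ms @ 4 + 331.492ms (1)
4. 1657.459ms @ 5 + 331.492ms (1)

note 4 onset = 5b = 1657.459ms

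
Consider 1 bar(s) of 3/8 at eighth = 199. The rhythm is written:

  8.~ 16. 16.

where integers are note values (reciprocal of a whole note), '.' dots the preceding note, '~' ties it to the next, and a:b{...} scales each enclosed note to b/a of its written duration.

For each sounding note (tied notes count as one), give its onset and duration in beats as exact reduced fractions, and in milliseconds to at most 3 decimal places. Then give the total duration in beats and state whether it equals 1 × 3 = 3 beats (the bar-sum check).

1) 0.0ms=0b +678.392ms=9/4b
2) 678.392ms=9/4b +226.131ms=3/4b
Σ=3b of 3 (199bpm 3/8) — PASS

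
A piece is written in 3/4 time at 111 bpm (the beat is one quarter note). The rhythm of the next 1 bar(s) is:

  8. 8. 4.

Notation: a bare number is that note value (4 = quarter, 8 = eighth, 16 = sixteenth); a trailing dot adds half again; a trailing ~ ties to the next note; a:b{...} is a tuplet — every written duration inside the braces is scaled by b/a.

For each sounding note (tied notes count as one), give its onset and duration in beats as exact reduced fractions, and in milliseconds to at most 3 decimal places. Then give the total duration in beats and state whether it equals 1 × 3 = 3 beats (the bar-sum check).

1) 0.0ms=0b +405.405ms=3/4b
2) 405.405ms=3/4b +405.405ms=3/4b
3) 810.811ms=3/2b +810.811ms=3/2b
Σ=3b of 3 (111bpm 3/4) — PASS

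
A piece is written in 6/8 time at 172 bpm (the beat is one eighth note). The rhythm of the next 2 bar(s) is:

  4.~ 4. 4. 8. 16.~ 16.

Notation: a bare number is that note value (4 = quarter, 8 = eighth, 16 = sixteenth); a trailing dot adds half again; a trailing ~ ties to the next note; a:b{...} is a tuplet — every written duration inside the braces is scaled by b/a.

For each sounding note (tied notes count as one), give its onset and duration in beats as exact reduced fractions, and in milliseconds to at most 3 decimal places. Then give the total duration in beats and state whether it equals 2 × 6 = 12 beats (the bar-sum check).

1) 0.0ms=0b +2093.023ms=6b
2) 2093.023ms=6b +1046.512ms=3b
3) 3139.535ms=9b +523.256ms=3/2b
4) 3662.791ms=21/2b +523.256ms=3/2b
Σ=12b of 12 (172bpm 6/8) — PASS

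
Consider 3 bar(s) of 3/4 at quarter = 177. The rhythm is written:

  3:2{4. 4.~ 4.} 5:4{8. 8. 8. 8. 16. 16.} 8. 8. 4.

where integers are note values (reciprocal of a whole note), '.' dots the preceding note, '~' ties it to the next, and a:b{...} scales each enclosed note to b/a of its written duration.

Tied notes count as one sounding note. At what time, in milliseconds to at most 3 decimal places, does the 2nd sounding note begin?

note 2 onset = 1b = 338.983ms

1. 0.0ms @ 0 + 338.983ms (1)
2. 338.983ms @ 1 + 677.966ms (2)
3. 1016.949ms @ 3 + 203.39ms (3/5)
4. 1220.339ms @ 18/5 + 203.39ms (3/5)
5. 1423.729ms @ 21/5 + 203.39ms (3/5)
6. 1627.119ms @ 24/5 + 203.39ms (3/5)
7. 1830.508ms @ 27/5 + 101.695ms (3/10)
8. 1932.203ms @ 57/10 + 101.695ms (3/10)
9. 2033.898ms @ 6 + 254.237ms (3/4)
10. 2288.136ms @ 27/4 + 254.237ms (3/4)
11. 2542.373ms @ 15/2 + 508.475ms (3/2)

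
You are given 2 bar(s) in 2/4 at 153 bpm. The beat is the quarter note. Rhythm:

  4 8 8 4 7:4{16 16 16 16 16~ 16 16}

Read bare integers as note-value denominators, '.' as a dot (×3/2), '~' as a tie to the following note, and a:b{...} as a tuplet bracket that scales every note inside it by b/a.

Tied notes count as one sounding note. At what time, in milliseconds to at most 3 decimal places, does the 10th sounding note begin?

1. 0.0ms @ 0 + 392.157ms (1)
2. 392.157ms @ 1 + 196.078ms (1/2)
3. 588.235ms @ 3/2 + 196.078ms (1/2)
4. 784.314ms @ 2 + 392.157ms (1)
5. 1176.471ms @ 3 + 56.022ms (1/7)
6. 1232.493ms @ 22/7 + 56.022ms (1/7)
7. 1288.515ms @ 23/7 + 56.022ms (1/7)
8. 1344.538ms @ 24/7 + 56.022ms (1/7)
9. 1400.56ms @ 25/7 + 112.045ms (2/7)
10. 1512.605ms @ 27/7 + 56.022ms (1/7)

note 10 onset = 27/7b = 1512.605ms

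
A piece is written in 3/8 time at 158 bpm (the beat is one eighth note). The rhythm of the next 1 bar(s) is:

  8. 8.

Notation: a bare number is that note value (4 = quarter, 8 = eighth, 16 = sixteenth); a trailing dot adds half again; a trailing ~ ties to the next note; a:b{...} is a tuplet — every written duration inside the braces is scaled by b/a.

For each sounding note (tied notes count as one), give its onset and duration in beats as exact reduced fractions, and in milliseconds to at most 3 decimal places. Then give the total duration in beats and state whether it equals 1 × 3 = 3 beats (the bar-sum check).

1) 0.0ms=0b +569.62ms=3/2b
2) 569.62ms=3/2b +569.62ms=3/2b
Σ=3b of 3 (158bpm 3/8) — PASS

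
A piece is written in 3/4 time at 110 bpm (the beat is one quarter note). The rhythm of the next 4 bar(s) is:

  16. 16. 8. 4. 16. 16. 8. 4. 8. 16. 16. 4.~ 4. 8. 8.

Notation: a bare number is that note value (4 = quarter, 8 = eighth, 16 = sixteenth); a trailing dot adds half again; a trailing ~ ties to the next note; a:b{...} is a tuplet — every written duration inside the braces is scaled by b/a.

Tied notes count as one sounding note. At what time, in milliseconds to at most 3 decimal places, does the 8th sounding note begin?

1. 0.0ms @ 0 + 204.545ms (3/8)
2. 204.545ms @ 3/8 + 204.545ms (3/8)
3. 409.091ms @ 3/4 + 409.091ms (3/4)
4. 818.182ms @ 3/2 + 818.182ms (3/2)
5. 1636.364ms @ 3 + 204.545ms (3/8)
6. 1840.909ms @ 27/8 + 204.545ms (3/8)
7. 2045.455ms @ 15/4 + 409.091ms (3/4)
8. 2454.545ms @ 9/2 + 818.182ms (3/2)
9. 3272.727ms @ 6 + 409.091ms (3/4)
10. 3681.818ms @ 27/4 + 204.545ms (3/8)
11. 3886.364ms @ 57/8 + 204.545ms (3/8)
12. 4090.909ms @ 15/2 + 1636.364ms (3)
13. 5727.273ms @ 21/2 + 409.091ms (3/4)
14. 6136.364ms @ 45/4 + 409.091ms (3/4)

note 8 onset = 9/2b = 2454.545ms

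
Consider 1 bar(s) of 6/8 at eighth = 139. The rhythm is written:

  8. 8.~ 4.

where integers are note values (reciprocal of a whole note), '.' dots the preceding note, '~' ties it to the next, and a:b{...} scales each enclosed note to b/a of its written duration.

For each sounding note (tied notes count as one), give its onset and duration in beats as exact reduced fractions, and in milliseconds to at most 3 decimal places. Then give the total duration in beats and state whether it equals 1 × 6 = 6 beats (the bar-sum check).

1) 0.0ms=0b +647.482ms=3/2b
2) 647.482ms=3/2b +1942.446ms=9/2b
Σ=6b of 6 (139bpm 6/8) — PASS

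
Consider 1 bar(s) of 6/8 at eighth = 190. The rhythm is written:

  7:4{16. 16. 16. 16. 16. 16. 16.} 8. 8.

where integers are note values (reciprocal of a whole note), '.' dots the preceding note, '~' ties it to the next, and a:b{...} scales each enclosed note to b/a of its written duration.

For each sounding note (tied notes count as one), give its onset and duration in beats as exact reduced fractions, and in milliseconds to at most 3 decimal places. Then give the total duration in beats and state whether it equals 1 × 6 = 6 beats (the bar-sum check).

1) 0.0ms=0b +135.338ms=3/7b
2) 135.338ms=3/7b +135.338ms=3/7b
3) 270.677ms=6/7b +135.338ms=3/7b
4) 406.015ms=9/7b +135.338ms=3/7b
5) 541.353ms=12/7b +135.338ms=3/7b
6) 676.692ms=15/7b +135.338ms=3/7b
7) 812.03ms=18/7b +135.338ms=3/7b
8) 947.368ms=3b +473.684ms=3/2b
9) 1421.053ms=9/2b +473.684ms=3/2b
Σ=6b of 6 (190bpm 6/8) — PASS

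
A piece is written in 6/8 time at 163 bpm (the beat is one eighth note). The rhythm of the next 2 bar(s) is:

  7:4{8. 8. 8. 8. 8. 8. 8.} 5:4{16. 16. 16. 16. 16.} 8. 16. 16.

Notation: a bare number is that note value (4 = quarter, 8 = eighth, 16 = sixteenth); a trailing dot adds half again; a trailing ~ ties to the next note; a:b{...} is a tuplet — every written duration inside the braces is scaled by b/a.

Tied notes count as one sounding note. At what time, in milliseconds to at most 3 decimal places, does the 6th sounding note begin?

1. 0.0ms @ 0 + 315.513ms (6/7)
2. 315.513ms @ 6/7 + 315.513ms (6/7)
3. 631.025ms @ 12/7 + 315.513ms (6/7)
4. 946.538ms @ 18/7 + 315.513ms (6/7)
5. 1262.051ms @ 24/7 + 315.513ms (6/7)
6. 1577.564ms @ 30/7 + 315.513ms (6/7)
7. 1893.076ms @ 36/7 + 315.513ms (6/7)
8. 2208.589ms @ 6 + 220.859ms (3/5)
9. 2429.448ms @ 33/5 + 220.859ms (3/5)
10. 2650.307ms @ 36/5 + 220.859ms (3/5)
11. 2871.166ms @ 39/5 + 220.859ms (3/5)
12. 3092.025ms @ 42/5 + 220.859ms (3/5)
13. 3312.883ms @ 9 + 552.147ms (3/2)
14. 3865.031ms @ 21/2 + 276.074ms (3/4)
15. 4141.104ms @ 45/4 + 276.074ms (3/4)

note 6 onset = 30/7b = 1577.564ms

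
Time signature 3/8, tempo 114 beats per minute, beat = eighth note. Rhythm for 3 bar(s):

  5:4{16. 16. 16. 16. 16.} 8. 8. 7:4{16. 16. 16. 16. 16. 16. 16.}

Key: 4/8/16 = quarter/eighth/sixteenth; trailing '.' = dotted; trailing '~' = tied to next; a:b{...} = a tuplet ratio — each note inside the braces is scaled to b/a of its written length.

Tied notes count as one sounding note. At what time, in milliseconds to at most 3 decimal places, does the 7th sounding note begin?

1. 0.0ms @ 0 + 315.789ms (3/5)
2. 315.789ms @ 3/5 + 315.789ms (3/5)
3. 631.579ms @ 6/5 + 315.789ms (3/5)
4. 947.368ms @ 9/5 + 315.789ms (3/5)
5. 1263.158ms @ 12/5 + 315.789ms (3/5)
6. 1578.947ms @ 3 + 789.474ms (3/2)
7. 2368.421ms @ 9/2 + 789.474ms (3/2)
8. 3157.895ms @ 6 + 225.564ms (3/7)
9. 3383.459ms @ 45/7 + 225.564ms (3/7)
10. 3609.023ms @ 48/7 + 225.564ms (3/7)
11. 3834.586ms @ 51/7 + 225.564ms (3/7)
12. 4060.15ms @ 54/7 + 225.564ms (3/7)
13. 4285.714ms @ 57/7 + 225.564ms (3/7)
14. 4511.278ms @ 60/7 + 225.564ms (3/7)

note 7 onset = 9/2b = 2368.421ms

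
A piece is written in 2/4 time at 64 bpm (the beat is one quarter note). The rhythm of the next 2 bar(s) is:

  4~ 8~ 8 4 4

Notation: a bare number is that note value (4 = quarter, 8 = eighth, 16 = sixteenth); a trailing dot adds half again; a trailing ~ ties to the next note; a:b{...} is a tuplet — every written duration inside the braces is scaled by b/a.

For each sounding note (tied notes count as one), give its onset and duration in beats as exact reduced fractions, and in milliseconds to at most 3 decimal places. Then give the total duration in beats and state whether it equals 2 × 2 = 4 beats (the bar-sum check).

1) 0.0ms=0b +1875.0ms=2b
2) 1875.0ms=2b +937.5ms=1b
3) 2812.5ms=3b +937.5ms=1b
Σ=4b of 4 (64bpm 2/4) — PASS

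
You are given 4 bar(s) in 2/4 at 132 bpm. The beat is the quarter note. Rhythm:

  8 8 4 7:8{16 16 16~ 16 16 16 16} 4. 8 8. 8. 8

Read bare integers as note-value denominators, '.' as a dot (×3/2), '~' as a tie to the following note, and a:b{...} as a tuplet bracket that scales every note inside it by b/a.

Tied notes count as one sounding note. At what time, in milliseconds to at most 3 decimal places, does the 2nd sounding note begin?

note 2 onset = 1/2b = 227.273ms

1. 0.0ms @ 0 + 227.273ms (1/2)
2. 227.273ms @ 1/2 + 227.273ms (1/2)
3. 454.545ms @ 1 + 454.545ms (1)
4. 909.091ms @ 2 + 129.87ms (2/7)
5. 1038.961ms @ 16/7 + 129.87ms (2/7)
6. 1168.831ms @ 18/7 + 259.74ms (4/7)
7. 1428.571ms @ 22/7 + 129.87ms (2/7)
8. 1558.442ms @ 24/7 + 129.87ms (2/7)
9. 1688.312ms @ 26/7 + 129.87ms (2/7)
10. 1818.182ms @ 4 + 681.818ms (3/2)
11. 2500.0ms @ 11/2 + 227.273ms (1/2)
12. 2727.273ms @ 6 + 340.909ms (3/4)
13. 3068.182ms @ 27/4 + 340.909ms (3/4)
14. 3409.091ms @ 15/2 + 227.273ms (1/2)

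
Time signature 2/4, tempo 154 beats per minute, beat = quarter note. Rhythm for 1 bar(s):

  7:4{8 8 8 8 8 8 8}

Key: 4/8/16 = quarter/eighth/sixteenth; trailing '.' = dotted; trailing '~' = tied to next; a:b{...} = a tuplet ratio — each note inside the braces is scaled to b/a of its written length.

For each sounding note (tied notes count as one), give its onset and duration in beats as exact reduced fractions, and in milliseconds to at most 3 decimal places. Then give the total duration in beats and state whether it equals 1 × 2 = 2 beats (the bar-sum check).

1) 0.0ms=0b +111.317ms=2/7b
2) 111.317ms=2/7b +111.317ms=2/7b
3) 222.635ms=4/7b +111.317ms=2/7b
4) 333.952ms=6/7b +111.317ms=2/7b
5) 445.269ms=8/7b +111.317ms=2/7b
6) 556.586ms=10/7b +111.317ms=2/7b
7) 667.904ms=12/7b +111.317ms=2/7b
Σ=2b of 2 (154bpm 2/4) — PASS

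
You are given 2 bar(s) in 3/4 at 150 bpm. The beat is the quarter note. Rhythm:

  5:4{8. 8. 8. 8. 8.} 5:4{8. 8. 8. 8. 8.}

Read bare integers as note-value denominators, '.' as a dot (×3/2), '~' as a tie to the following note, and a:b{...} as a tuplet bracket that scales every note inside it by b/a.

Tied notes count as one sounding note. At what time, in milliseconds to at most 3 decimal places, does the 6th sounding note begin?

note 6 onset = 3b = 1200.0ms

1. 0.0ms @ 0 + 240.0ms (3/5)
2. 240.0ms @ 3/5 + 240.0ms (3/5)
3. 480.0ms @ 6/5 + 240.0ms (3/5)
4. 720.0ms @ 9/5 + 240.0ms (3/5)
5. 960.0ms @ 12/5 + 240.0ms (3/5)
6. 1200.0ms @ 3 + 240.0ms (3/5)
7. 1440.0ms @ 18/5 + 240.0ms (3/5)
8. 1680.0ms @ 21/5 + 240.0ms (3/5)
9. 1920.0ms @ 24/5 + 240.0ms (3/5)
10. 2160.0ms @ 27/5 + 240.0ms (3/5)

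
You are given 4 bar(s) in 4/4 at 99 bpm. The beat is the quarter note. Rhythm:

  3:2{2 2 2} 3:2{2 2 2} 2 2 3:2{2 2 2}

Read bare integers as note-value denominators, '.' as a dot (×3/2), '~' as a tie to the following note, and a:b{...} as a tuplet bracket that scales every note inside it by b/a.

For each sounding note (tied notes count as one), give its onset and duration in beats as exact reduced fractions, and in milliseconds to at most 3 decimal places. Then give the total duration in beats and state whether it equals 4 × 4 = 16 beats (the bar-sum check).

1) 0.0ms=0b +808.081ms=4/3b
2) 808.081ms=4/3b +808.081ms=4/3b
3) 1616.162ms=8/3b +808.081ms=4/3b
4) 2424.242ms=4b +808.081ms=4/3b
5) 3232.323ms=16/3b +808.081ms=4/3b
6) 4040.404ms=20/3b +808.081ms=4/3b
7) 4848.485ms=8b +1212.121ms=2b
8) 6060.606ms=10b +1212.121ms=2b
9) 7272.727ms=12b +808.081ms=4/3b
10) 8080.808ms=40/3b +808.081ms=4/3b
11) 8888.889ms=44/3b +808.081ms=4/3b
Σ=16b of 16 (99bpm 4/4) — PASS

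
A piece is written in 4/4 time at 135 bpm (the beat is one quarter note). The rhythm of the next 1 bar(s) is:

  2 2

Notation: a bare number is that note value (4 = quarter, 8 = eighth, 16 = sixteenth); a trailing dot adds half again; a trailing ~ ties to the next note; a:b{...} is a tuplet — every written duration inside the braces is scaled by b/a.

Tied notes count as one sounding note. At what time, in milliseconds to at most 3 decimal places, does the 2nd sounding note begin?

note 2 onset = 2b = 888.889ms

1. 0.0ms @ 0 + 888.889ms (2)
2. 888.889ms @ 2 + 888.889ms (2)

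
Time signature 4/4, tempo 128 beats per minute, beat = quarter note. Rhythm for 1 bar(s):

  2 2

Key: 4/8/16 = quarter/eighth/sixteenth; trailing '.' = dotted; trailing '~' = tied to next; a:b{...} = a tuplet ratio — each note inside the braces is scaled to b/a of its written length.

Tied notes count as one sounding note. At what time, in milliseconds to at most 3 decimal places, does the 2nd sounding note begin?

note 2 onset = 2b = 937.5ms

1. 0.0ms @ 0 + 937.5ms (2)
2. 937.5ms @ 2 + 937.5ms (2)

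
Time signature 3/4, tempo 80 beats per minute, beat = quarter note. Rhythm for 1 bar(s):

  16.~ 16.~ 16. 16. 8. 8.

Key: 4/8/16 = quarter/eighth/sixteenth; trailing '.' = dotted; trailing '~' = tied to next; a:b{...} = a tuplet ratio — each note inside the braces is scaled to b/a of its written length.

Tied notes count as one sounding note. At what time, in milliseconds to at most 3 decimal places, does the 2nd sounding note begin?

note 2 onset = 9/8b = 843.75ms

1. 0.0ms @ 0 + 843.75ms (9/8)
2. 843.75ms @ 9/8 + 281.25ms (3/8)
3. 1125.0ms @ 3/2 + 562.5ms (3/4)
4. 1687.5ms @ 9/4 + 562.5ms (3/4)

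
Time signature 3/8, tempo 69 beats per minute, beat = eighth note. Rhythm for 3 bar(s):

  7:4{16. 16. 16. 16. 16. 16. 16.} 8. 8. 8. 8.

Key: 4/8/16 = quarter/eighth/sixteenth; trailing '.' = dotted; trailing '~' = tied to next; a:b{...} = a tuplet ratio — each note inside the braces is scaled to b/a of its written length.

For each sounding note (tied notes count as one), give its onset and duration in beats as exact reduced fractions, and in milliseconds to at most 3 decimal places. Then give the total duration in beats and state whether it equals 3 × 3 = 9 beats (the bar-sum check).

1) 0.0ms=0b +372.671ms=3/7b
2) 372.671ms=3/7b +372.671ms=3/7b
3) 745.342ms=6/7b +372.671ms=3/7b
4) 1118.012ms=9/7b +372.671ms=3/7b
5) 1490.683ms=12/7b +372.671ms=3/7b
6) 1863.354ms=15/7b +372.671ms=3/7b
7) 2236.025ms=18/7b +372.671ms=3/7b
8) 2608.696ms=3b +1304.348ms=3/2b
9) 3913.043ms=9/2b +1304.348ms=3/2b
10) 5217.391ms=6b +1304.348ms=3/2b
11) 6521.739ms=15/2b +1304.348ms=3/2b
Σ=9b of 9 (69bpm 3/8) — PASS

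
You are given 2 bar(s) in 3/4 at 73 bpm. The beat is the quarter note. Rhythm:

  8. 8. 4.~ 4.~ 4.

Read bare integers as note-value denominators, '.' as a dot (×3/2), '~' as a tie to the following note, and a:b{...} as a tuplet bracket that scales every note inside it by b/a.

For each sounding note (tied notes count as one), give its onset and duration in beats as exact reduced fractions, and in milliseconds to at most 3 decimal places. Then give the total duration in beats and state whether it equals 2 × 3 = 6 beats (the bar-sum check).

1) 0.0ms=0b +616.438ms=3/4b
2) 616.438ms=3/4b +616.438ms=3/4b
3) 1232.877ms=3/2b +3698.63ms=9/2b
Σ=6b of 6 (73bpm 3/4) — PASS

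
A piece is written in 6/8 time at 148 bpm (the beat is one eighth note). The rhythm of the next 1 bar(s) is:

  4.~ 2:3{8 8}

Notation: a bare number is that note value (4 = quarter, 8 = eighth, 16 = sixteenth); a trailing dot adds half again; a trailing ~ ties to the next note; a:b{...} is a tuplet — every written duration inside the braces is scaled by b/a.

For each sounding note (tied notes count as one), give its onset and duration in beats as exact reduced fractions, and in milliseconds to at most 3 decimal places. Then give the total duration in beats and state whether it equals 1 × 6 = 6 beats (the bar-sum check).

1) 0.0ms=0b +1824.324ms=9/2b
2) 1824.324ms=9/2b +608.108ms=3/2b
Σ=6b of 6 (148bpm 6/8) — PASS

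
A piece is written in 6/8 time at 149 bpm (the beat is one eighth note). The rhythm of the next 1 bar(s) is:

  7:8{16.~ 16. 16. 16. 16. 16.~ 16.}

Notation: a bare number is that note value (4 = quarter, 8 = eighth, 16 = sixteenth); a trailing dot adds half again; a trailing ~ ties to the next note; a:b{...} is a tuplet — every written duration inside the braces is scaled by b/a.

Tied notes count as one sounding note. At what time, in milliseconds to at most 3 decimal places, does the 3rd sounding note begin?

note 3 onset = 18/7b = 1035.475ms

1. 0.0ms @ 0 + 690.316ms (12/7)
2. 690.316ms @ 12/7 + 345.158ms (6/7)
3. 1035.475ms @ 18/7 + 345.158ms (6/7)
4. 1380.633ms @ 24/7 + 345.158ms (6/7)
5. 1725.791ms @ 30/7 + 690.316ms (12/7)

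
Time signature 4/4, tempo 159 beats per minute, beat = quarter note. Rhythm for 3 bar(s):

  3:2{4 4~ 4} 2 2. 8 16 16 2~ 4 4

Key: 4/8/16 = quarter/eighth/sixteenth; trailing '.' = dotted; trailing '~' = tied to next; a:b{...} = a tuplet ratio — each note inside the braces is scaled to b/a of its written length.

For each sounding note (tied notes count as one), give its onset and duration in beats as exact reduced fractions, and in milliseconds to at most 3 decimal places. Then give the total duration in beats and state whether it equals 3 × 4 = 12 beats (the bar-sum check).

1) 0.0ms=0b +251.572ms=2/3b
2) 251.572ms=2/3b +503.145ms=4/3b
3) 754.717ms=2b +754.717ms=2b
4) 1509.434ms=4b +1132.075ms=3b
5) 2641.509ms=7b +188.679ms=1/2b
6) 2830.189ms=15/2b +94.34ms=1/4b
7) 2924.528ms=31/4b +94.34ms=1/4b
8) 3018.868ms=8b +1132.075ms=3b
9) 4150.943ms=11b +377.358ms=1b
Σ=12b of 12 (159bpm 4/4) — PASS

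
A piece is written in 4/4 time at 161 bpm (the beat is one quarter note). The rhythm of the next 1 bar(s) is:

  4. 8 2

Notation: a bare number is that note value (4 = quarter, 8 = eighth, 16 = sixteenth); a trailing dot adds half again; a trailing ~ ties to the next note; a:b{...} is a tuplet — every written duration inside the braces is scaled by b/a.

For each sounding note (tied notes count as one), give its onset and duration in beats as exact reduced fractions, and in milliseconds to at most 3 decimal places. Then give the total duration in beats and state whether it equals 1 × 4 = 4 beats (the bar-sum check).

1) 0.0ms=0b +559.006ms=3/2b
2) 559.006ms=3/2b +186.335ms=1/2b
3) 745.342ms=2b +745.342ms=2b
Σ=4b of 4 (161bpm 4/4) — PASS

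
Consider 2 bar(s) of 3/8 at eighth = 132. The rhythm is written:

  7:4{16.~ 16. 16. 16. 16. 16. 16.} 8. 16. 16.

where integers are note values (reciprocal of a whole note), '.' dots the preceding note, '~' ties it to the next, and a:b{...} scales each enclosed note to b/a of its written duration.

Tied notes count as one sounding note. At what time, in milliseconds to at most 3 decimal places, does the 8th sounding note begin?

note 8 onset = 9/2b = 2045.455ms

1. 0.0ms @ 0 + 389.61ms (6/7)
2. 389.61ms @ 6/7 + 194.805ms (3/7)
3. 584.416ms @ 9/7 + 194.805ms (3/7)
4. 779.221ms @ 12/7 + 194.805ms (3/7)
5. 974.026ms @ 15/7 + 194.805ms (3/7)
6. 1168.831ms @ 18/7 + 194.805ms (3/7)
7. 1363.636ms @ 3 + 681.818ms (3/2)
8. 2045.455ms @ 9/2 + 340.909ms (3/4)
9. 2386.364ms @ 21/4 + 340.909ms (3/4)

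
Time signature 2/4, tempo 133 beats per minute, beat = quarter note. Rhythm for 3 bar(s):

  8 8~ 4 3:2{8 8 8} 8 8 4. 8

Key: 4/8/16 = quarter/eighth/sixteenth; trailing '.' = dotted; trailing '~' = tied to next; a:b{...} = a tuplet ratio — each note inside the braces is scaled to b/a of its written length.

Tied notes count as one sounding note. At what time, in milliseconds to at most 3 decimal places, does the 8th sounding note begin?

note 8 onset = 4b = 1804.511ms

1. 0.0ms @ 0 + 225.564ms (1/2)
2. 225.564ms @ 1/2 + 676.692ms (3/2)
3. 902.256ms @ 2 + 150.376ms (1/3)
4. 1052.632ms @ 7/3 + 150.376ms (1/3)
5. 1203.008ms @ 8/3 + 150.376ms (1/3)
6. 1353.383ms @ 3 + 225.564ms (1/2)
7. 1578.947ms @ 7/2 + 225.564ms (1/2)
8. 1804.511ms @ 4 + 676.692ms (3/2)
9. 2481.203ms @ 11/2 + 225.564ms (1/2)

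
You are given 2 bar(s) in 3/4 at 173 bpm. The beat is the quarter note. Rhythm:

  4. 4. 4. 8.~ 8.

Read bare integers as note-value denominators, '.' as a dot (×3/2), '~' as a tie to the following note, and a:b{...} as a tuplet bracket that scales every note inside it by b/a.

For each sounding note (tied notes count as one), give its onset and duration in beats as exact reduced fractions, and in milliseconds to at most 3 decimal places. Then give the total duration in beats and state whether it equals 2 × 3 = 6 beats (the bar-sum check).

1) 0.0ms=0b +520.231ms=3/2b
2) 520.231ms=3/2b +520.231ms=3/2b
3) 1040.462ms=3b +520.231ms=3/2b
4) 1560.694ms=9/2b +520.231ms=3/2b
Σ=6b of 6 (173bpm 3/4) — PASS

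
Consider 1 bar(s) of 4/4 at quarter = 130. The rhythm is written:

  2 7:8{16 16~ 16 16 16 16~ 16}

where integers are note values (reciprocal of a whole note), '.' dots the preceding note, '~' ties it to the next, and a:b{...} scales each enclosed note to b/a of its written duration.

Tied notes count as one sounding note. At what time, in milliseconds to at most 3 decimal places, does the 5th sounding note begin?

1. 0.0ms @ 0 + 923.077ms (2)
2. 923.077ms @ 2 + 131.868ms (2/7)
3. 1054.945ms @ 16/7 + 263.736ms (4/7)
4. 1318.681ms @ 20/7 + 131.868ms (2/7)
5. 1450.549ms @ 22/7 + 131.868ms (2/7)
6. 1582.418ms @ 24/7 + 263.736ms (4/7)

note 5 onset = 22/7b = 1450.549ms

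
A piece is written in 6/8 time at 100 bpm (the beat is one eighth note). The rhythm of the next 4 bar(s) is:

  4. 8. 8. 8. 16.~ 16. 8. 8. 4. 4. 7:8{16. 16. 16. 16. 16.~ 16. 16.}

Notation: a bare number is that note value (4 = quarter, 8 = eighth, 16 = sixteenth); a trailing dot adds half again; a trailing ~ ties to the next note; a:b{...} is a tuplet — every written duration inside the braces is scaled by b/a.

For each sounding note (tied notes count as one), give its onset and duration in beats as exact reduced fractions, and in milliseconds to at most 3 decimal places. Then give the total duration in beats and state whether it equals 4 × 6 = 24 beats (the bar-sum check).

1) 0.0ms=0b +1800.0ms=3b
2) 1800.0ms=3b +900.0ms=3/2b
3) 2700.0ms=9/2b +900.0ms=3/2b
4) 3600.0ms=6b +900.0ms=3/2b
5) 4500.0ms=15/2b +900.0ms=3/2b
6) 5400.0ms=9b +900.0ms=3/2b
7) 6300.0ms=21/2b +900.0ms=3/2b
8) 7200.0ms=12b +1800.0ms=3b
9) 9000.0ms=15b +1800.0ms=3b
10) 10800.0ms=18b +514.286ms=6/7b
11) 11314.286ms=132/7b +514.286ms=6/7b
12) 11828.571ms=138/7b +514.286ms=6/7b
13) 12342.857ms=144/7b +514.286ms=6/7b
14) 12857.143ms=150/7b +1028.571ms=12/7b
15) 13885.714ms=162/7b +514.286ms=6/7b
Σ=24b of 24 (100bpm 6/8) — PASS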